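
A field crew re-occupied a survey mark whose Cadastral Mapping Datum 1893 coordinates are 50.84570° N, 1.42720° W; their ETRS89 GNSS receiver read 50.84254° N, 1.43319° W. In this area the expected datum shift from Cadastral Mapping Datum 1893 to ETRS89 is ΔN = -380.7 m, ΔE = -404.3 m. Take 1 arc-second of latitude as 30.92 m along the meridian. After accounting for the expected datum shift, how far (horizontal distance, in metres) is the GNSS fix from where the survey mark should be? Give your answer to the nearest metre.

Observed coordinate differences: Δφ = -0.00316°, Δλ = -0.00599°.
Converting to metres (1° lat = 111312 m, cos φ = 0.631411): observed ΔN = -351.7 m, observed ΔE = -421.0 m.
Subtracting the expected shift leaves a residual of -351.7 − (-380.7) = 29.0 m north and -421.0 − (-404.3) = -16.7 m east.
Residual distance = √(29.0² + (-16.7)²) = 33.4 m.

33 m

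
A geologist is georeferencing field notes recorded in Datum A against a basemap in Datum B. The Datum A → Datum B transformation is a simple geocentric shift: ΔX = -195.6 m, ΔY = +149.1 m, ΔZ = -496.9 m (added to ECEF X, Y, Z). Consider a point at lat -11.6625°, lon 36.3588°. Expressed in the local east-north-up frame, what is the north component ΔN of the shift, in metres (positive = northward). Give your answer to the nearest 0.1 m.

The local north axis is (−sin φ cos λ, −sin φ sin λ, cos φ), giving ΔN = -31.842 + 17.868 − 486.642 = -500.62 m.

ΔN = -500.6 m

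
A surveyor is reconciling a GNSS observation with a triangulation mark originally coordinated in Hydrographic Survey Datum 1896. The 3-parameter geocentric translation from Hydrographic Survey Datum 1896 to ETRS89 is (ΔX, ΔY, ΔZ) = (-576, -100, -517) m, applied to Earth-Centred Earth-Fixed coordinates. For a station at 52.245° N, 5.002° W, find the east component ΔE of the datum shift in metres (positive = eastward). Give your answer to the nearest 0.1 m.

The local east axis at (φ, λ) is (−sin λ, cos λ, 0), so ΔE = −sin(-5.002°)·(-576) + cos(-5.002°)·(-100) = -149.84 m.

ΔE = -149.8 m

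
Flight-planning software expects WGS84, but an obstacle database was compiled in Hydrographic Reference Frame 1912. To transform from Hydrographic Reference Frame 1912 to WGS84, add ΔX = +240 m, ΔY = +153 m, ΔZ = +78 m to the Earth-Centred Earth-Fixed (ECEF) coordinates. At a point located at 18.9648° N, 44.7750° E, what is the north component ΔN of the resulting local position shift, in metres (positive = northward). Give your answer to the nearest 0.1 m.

ΔN = -16.6 m

The local north axis is (−sin φ cos λ, −sin φ sin λ, cos φ), giving ΔN = -55.368 − 35.021 + 73.766 = -16.62 m.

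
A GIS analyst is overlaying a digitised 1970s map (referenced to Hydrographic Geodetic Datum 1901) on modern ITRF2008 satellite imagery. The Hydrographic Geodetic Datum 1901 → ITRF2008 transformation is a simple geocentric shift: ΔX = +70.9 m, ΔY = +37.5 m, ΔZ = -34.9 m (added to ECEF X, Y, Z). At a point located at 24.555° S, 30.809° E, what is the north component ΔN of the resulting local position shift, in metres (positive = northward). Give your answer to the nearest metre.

At φ = -24.555°, λ = 30.809°: sin φ = -0.415567, cos φ = 0.909563, sin λ = 0.512178, cos λ = 0.858879.
ΔN = −sin φ cos λ·ΔX − sin φ sin λ·ΔY + cos φ·ΔZ = −(-0.415567)(0.858879)(70.9) − (-0.415567)(0.512178)(37.5) + (0.909563)(-34.9) = 1.54 m.

ΔN = 2 m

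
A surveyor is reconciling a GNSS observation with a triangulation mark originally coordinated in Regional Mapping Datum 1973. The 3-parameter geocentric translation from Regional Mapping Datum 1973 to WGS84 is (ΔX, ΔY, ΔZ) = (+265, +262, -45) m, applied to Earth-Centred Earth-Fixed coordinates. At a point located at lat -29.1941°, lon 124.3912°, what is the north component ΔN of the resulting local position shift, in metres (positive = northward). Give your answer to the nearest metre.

ΔN = -7 m

At φ = -29.1941°, λ = 124.3912°: sin φ = -0.487770, cos φ = 0.872972, sin λ = 0.825200, cos λ = -0.564840.
ΔN = −sin φ cos λ·ΔX − sin φ sin λ·ΔY + cos φ·ΔZ = −(-0.487770)(-0.564840)(265) − (-0.487770)(0.825200)(262) + (0.872972)(-45) = -6.84 m.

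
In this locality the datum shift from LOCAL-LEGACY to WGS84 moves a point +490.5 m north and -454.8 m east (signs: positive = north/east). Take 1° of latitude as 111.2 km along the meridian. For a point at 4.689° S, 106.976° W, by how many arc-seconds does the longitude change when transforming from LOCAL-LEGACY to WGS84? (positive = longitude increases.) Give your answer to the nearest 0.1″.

Δλ = -14.8″

At latitude -4.689°, cos φ = 0.996653.
1° of longitude at this latitude = 111.2 × cos φ = 110.83 km, so Δλ = -454.8 / 110827.8 = -0.0041037° = -14.773″.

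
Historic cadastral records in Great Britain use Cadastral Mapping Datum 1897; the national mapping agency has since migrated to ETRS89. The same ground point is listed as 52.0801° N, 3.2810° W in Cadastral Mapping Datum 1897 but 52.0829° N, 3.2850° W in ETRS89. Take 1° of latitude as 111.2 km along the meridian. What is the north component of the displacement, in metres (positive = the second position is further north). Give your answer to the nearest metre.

ΔN = 311 m

Δφ = 52.0829° − 52.0801° = +0.0028°; Δλ = -3.2850° − -3.2810° = -0.0040°.
ΔN = Δφ × 111200 = 311.4 m; ΔE = Δλ × 111200 × cos(52.0801°) = -0.0040 × 111200 × 0.614559 = -273.4 m.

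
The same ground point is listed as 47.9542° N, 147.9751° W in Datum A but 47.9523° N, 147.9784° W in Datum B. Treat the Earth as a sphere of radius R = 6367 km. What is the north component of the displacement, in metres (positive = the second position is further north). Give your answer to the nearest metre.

ΔN = -211 m

Δφ = 47.9523° − 47.9542° = -0.0019°; Δλ = -147.9784° − -147.9751° = -0.0033°.
1° along a meridian = πR/180 = 111125 m.
ΔN = Δφ × 111125 = -211.1 m; ΔE = Δλ × 111125 × cos(47.9542°) = -0.0033 × 111125 × 0.669724 = -245.6 m.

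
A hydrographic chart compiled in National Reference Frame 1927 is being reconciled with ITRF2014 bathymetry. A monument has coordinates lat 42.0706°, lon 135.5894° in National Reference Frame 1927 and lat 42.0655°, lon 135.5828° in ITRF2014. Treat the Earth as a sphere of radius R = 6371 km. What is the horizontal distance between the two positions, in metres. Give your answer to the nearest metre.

Δφ = 42.0655° − 42.0706° = -0.0051°; Δλ = 135.5828° − 135.5894° = -0.0066°.
1° along a meridian = πR/180 = 111195 m.
ΔN = Δφ × 111195 = -567.1 m; ΔE = Δλ × 111195 × cos(42.0706°) = -0.0066 × 111195 × 0.742320 = -544.8 m.
Distance = √(ΔE² + ΔN²) = √((-544.8)² + (-567.1)²) = 786.4 m.

786 m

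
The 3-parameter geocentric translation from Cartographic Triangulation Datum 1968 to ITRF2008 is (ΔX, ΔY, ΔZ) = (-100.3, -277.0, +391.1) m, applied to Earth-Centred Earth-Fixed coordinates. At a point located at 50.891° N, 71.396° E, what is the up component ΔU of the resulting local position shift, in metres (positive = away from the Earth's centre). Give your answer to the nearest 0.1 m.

ΔU = 117.7 m

At φ = 50.891°, λ = 71.396°: sin φ = 0.775947, cos φ = 0.630798, sin λ = 0.947746, cos λ = 0.319025.
ΔU = cos φ cos λ·ΔX + cos φ sin λ·ΔY + sin φ·ΔZ = (0.630798)(0.319025)(-100.3) + (0.630798)(0.947746)(-277.0) + (0.775947)(391.1) = 117.69 m.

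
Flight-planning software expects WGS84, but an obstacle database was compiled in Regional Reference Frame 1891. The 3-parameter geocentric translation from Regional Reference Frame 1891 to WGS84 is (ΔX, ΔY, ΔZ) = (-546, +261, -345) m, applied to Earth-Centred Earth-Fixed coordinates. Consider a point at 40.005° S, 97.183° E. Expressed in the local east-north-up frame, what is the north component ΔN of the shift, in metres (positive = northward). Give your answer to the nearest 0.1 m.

ΔN = -53.9 m

At φ = -40.005°, λ = 97.183°: sin φ = -0.642854, cos φ = 0.765988, sin λ = 0.992152, cos λ = -0.125039.
ΔN = −sin φ cos λ·ΔX − sin φ sin λ·ΔY + cos φ·ΔZ = −(-0.642854)(-0.125039)(-546) − (-0.642854)(0.992152)(261) + (0.765988)(-345) = -53.91 m.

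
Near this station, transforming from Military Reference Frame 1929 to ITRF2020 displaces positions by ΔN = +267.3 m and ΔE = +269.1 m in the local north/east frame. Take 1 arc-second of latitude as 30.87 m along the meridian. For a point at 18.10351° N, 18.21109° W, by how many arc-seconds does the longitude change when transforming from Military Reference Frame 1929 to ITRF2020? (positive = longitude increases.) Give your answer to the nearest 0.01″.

At latitude 18.10351°, cos φ = 0.950497.
1″ of longitude at this latitude = 30.87 × cos φ = 29.3418 m, so Δλ = 269.1 / 29.3418 = 9.171″.

Δλ = 9.17″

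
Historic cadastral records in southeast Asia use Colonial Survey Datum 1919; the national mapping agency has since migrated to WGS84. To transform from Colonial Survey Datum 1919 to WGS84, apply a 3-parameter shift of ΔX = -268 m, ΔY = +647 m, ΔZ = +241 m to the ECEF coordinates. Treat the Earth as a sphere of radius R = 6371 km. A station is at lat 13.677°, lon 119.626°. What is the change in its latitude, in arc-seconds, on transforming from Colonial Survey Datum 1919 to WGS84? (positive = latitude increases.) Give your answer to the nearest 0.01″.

sin φ = 0.236448, cos φ = 0.971644, sin λ = 0.869271, cos λ = -0.494336.
North component: ΔN = −sin φ cos λ·ΔX − sin φ sin λ·ΔY + cos φ·ΔZ = −(0.236448)(-0.494336)(-268) − (0.236448)(0.869271)(647) + (0.971644)(241) = 69.86 m.
1° of latitude spans πR/180 = 111195 m, so Δφ = 69.86 / 111195 × 3600 = 2.262″.

Δφ = 2.26″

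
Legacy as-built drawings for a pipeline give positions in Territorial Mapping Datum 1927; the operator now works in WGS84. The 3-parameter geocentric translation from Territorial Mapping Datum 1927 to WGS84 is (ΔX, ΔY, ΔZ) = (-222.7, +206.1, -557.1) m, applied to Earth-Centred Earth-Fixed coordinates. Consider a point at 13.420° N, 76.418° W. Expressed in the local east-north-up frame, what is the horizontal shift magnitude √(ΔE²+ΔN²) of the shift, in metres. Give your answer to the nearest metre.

At φ = 13.420°, λ = -76.418°: sin φ = 0.232087, cos φ = 0.972695, sin λ = -0.972035, cos λ = 0.234837.
ΔE = −sin λ·ΔX + cos λ·ΔY = −(-0.972035)·(-222.7) + (0.234837)·(206.1) = -168.07 m.
ΔN = −sin φ cos λ·ΔX − sin φ sin λ·ΔY + cos φ·ΔZ = −(0.232087)(0.234837)(-222.7) − (0.232087)(-0.972035)(206.1) + (0.972695)(-557.1) = -483.26 m.
Horizontal magnitude = √(ΔE² + ΔN²) = √((-168.07)² + (-483.26)²) = 511.65 m.

512 m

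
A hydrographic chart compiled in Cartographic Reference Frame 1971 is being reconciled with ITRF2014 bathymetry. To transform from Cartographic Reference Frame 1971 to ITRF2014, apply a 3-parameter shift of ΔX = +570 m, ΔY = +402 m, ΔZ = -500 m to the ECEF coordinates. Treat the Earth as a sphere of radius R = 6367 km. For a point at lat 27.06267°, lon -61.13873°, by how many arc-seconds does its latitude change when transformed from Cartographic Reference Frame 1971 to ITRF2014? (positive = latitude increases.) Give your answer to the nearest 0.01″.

Δφ = -13.29″

sin φ = 0.454965, cos φ = 0.890509, sin λ = -0.875791, cos λ = 0.482690.
North component: ΔN = −sin φ cos λ·ΔX − sin φ sin λ·ΔY + cos φ·ΔZ = −(0.454965)(0.482690)(570) − (0.454965)(-0.875791)(402) + (0.890509)(-500) = -410.25 m.
1° of latitude spans πR/180 = 111125 m, so Δφ = -410.25 / 111125 × 3600 = -13.290″.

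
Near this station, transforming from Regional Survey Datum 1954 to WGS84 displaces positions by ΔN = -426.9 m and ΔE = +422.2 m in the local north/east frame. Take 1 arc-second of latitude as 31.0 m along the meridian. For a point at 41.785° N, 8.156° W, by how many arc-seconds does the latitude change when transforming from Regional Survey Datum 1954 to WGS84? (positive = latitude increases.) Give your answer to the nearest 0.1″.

Δφ = -13.8″

1″ of latitude = 31.00 m, so Δφ = -426.9 / 31.00 = -13.771″.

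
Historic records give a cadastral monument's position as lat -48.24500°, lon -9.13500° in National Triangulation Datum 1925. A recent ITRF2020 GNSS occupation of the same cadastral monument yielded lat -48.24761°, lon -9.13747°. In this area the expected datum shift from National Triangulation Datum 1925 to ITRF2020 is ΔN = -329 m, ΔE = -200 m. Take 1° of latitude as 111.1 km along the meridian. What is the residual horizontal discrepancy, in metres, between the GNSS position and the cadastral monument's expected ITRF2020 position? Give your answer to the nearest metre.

Observed coordinate differences: Δφ = -0.00261°, Δλ = -0.00247°.
Converting to metres (1° lat = 111100 m, cos φ = 0.665947): observed ΔN = -290.0 m, observed ΔE = -182.7 m.
Subtracting the expected shift leaves a residual of -290.0 − (-329) = 39.0 m north and -182.7 − (-200) = 17.3 m east.
Residual distance = √(39.0² + 17.3²) = 42.7 m.

43 m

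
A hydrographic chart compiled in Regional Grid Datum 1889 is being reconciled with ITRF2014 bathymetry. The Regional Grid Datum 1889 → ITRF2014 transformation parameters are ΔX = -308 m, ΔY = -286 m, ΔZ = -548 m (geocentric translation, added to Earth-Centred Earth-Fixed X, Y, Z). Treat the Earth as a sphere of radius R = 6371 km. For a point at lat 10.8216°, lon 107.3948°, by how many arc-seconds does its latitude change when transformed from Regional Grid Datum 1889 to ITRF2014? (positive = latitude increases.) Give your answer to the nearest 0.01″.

Δφ = -16.33″

sin φ = 0.187752, cos φ = 0.982217, sin λ = 0.954267, cos λ = -0.298954.
North component: ΔN = −sin φ cos λ·ΔX − sin φ sin λ·ΔY + cos φ·ΔZ = −(0.187752)(-0.298954)(-308) − (0.187752)(0.954267)(-286) + (0.982217)(-548) = -504.30 m.
1° of latitude spans πR/180 = 111195 m, so Δφ = -504.30 / 111195 × 3600 = -16.327″.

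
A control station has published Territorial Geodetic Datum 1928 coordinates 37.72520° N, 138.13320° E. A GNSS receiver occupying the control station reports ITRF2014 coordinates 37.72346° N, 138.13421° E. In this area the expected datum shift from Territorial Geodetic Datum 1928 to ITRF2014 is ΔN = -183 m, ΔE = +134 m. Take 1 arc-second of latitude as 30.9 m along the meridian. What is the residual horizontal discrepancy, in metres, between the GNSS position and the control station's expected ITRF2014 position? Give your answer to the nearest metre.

46 m

Observed coordinate differences: Δφ = -0.00174°, Δλ = +0.00101°.
Converting to metres (1° lat = 111240 m, cos φ = 0.790954): observed ΔN = -193.6 m, observed ΔE = 88.9 m.
Subtracting the expected shift leaves a residual of -193.6 − (-183) = -10.6 m north and 88.9 − (134) = -45.1 m east.
Residual distance = √((-10.6)² + (-45.1)²) = 46.4 m.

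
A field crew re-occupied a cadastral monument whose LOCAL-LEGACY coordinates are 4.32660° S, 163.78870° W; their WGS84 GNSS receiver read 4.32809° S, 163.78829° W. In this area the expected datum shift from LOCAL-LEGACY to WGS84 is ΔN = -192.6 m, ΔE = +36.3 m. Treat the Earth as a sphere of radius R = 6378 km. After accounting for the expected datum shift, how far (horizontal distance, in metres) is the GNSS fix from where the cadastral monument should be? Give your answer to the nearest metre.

Observed coordinate differences: Δφ = -0.00149°, Δλ = +0.00041°.
Converting to metres (1° lat = 111317 m, cos φ = 0.997150): observed ΔN = -165.9 m, observed ΔE = 45.5 m.
Subtracting the expected shift leaves a residual of -165.9 − (-192.6) = 26.7 m north and 45.5 − (36.3) = 9.2 m east.
Residual distance = √(26.7² + 9.2²) = 28.3 m.

28 m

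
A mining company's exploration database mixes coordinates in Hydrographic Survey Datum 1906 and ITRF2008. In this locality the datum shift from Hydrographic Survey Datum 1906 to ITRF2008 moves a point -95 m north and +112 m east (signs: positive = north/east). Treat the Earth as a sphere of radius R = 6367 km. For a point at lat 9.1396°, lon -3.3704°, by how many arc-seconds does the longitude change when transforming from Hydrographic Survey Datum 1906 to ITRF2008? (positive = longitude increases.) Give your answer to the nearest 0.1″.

Δλ = 3.7″

At latitude 9.1396°, cos φ = 0.987304.
One radian of longitude at latitude φ spans R cos φ, so Δλ = ΔE / (R cos φ) = 112.0 / (6367000 × 0.987304) = 1.7817e-05 rad = 3.675″.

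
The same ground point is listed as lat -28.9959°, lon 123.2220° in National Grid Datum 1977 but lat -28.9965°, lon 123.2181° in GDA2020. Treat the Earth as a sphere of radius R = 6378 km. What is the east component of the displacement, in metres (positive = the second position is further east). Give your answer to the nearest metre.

ΔE = -380 m

Δφ = -28.9965° − -28.9959° = -0.0006°; Δλ = 123.2181° − 123.2220° = -0.0039°.
1° along a meridian = πR/180 = 111317 m.
ΔN = Δφ × 111317 = -66.8 m; ΔE = Δλ × 111317 × cos(-28.9959°) = -0.0039 × 111317 × 0.874654 = -379.7 m.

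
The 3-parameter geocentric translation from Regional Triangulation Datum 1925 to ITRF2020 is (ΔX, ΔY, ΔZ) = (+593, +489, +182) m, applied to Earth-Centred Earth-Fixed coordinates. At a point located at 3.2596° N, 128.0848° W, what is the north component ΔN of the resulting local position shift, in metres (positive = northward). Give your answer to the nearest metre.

ΔN = 224 m

At φ = 3.2596°, λ = -128.0848°: sin φ = 0.056860, cos φ = 0.998382, sin λ = -0.787099, cos λ = -0.616827.
ΔN = −sin φ cos λ·ΔX − sin φ sin λ·ΔY + cos φ·ΔZ = −(0.056860)(-0.616827)(593) − (0.056860)(-0.787099)(489) + (0.998382)(182) = 224.39 m.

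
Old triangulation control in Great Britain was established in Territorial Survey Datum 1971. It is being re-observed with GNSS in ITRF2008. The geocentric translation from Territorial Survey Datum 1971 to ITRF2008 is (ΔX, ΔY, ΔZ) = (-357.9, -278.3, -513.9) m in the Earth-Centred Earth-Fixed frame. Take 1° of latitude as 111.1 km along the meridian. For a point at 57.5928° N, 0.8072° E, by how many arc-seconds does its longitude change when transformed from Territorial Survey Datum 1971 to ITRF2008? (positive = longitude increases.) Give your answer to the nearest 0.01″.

sin φ = 0.844261, cos φ = 0.535933, sin λ = 0.014088, cos λ = 0.999901.
East component: ΔE = −sin λ·ΔX + cos λ·ΔY = −(0.014088)(-357.9) + (0.999901)(-278.3) = -273.23 m.
1° of latitude spans 111100 m; at latitude φ, 1° of longitude spans that × cos φ = 59542.1 m, so Δλ = -273.23 / 59542.1 × 3600 = -16.520″.

Δλ = -16.52″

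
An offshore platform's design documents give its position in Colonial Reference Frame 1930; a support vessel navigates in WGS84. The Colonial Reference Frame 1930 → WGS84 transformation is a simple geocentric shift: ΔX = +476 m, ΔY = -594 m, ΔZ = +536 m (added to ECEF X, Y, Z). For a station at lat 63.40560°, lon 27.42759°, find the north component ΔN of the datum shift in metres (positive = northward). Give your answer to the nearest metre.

At φ = 63.40560°, λ = 27.42759°: sin φ = 0.894198, cos φ = 0.447672, sin λ = 0.460627, cos λ = 0.887594.
ΔN = −sin φ cos λ·ΔX − sin φ sin λ·ΔY + cos φ·ΔZ = −(0.894198)(0.887594)(476) − (0.894198)(0.460627)(-594) + (0.447672)(536) = 106.82 m.

ΔN = 107 m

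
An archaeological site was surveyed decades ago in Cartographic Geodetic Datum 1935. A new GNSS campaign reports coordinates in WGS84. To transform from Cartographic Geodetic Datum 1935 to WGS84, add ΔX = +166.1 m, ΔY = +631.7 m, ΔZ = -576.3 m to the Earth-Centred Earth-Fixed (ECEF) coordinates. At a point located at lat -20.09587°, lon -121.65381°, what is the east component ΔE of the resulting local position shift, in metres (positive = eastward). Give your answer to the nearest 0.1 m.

At φ = -20.09587°, λ = -121.65381°: sin φ = -0.343592, cos φ = 0.939119, sin λ = -0.851234, cos λ = -0.524786.
ΔE = −sin λ·ΔX + cos λ·ΔY = −(-0.851234)·(166.1) + (-0.524786)·(631.7) = -190.12 m.

ΔE = -190.1 m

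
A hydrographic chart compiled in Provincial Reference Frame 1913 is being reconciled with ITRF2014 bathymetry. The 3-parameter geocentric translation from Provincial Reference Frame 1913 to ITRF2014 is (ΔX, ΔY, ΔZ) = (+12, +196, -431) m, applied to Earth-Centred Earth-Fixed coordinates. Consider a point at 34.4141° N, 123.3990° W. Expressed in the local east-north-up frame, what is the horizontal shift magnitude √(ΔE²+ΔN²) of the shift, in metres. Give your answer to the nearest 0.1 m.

The local east axis at (φ, λ) is (−sin λ, cos λ, 0), so ΔE = −sin(-123.3990°)·12 + cos(-123.3990°)·196 = -97.87 m.
The local north axis is (−sin φ cos λ, −sin φ sin λ, cos φ), giving ΔN = 3.733 + 92.480 − 355.564 = -259.35 m.
Horizontal magnitude = √(ΔE² + ΔN²) = √((-97.87)² + (-259.35)²) = 277.20 m.

277.2 m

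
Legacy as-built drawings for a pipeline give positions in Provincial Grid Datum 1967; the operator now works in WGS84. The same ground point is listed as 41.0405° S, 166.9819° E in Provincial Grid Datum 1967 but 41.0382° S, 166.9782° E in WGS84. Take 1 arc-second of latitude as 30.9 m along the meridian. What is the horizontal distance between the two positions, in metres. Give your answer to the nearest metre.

402 m

Δφ = -41.0382° − -41.0405° = +0.0023°; Δλ = 166.9782° − 166.9819° = -0.0037°.
1° of latitude = 3600 × 30.90 = 111240 m.
ΔN = Δφ × 111240 = 255.9 m; ΔE = Δλ × 111240 × cos(-41.0405°) = -0.0037 × 111240 × 0.754246 = -310.4 m.
Distance = √(ΔE² + ΔN²) = √((-310.4)² + 255.9²) = 402.3 m.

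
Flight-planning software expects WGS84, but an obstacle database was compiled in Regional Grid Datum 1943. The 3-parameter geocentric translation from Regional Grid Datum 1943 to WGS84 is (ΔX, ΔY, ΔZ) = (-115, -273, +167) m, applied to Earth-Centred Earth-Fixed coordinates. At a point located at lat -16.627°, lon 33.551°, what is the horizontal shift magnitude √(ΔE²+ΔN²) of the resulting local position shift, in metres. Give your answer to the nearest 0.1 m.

At φ = -16.627°, λ = 33.551°: sin φ = -0.286140, cos φ = 0.958188, sin λ = 0.552679, cos λ = 0.833394.
ΔE = −sin λ·ΔX + cos λ·ΔY = −(0.552679)·(-115) + (0.833394)·(-273) = -163.96 m.
ΔN = −sin φ cos λ·ΔX − sin φ sin λ·ΔY + cos φ·ΔZ = −(-0.286140)(0.833394)(-115) − (-0.286140)(0.552679)(-273) + (0.958188)(167) = 89.42 m.
Horizontal magnitude = √(ΔE² + ΔN²) = √((-163.96)² + 89.42²) = 186.76 m.

186.8 m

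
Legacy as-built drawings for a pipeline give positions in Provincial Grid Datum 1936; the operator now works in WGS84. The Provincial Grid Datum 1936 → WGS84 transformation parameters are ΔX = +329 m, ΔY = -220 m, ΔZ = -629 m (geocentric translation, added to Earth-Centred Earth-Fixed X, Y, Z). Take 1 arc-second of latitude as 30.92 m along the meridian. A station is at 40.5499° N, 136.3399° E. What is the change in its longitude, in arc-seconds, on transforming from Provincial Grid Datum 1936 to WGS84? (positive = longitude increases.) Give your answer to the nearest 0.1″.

sin φ = 0.650110, cos φ = 0.759840, sin λ = 0.690379, cos λ = -0.723448.
East component: ΔE = −sin λ·ΔX + cos λ·ΔY = −(0.690379)(329) + (-0.723448)(-220) = -67.98 m.
1° of latitude spans 3600 × 30.92 = 111312 m; at latitude φ, 1° of longitude spans that × cos φ = 84579.3 m, so Δλ = -67.98 / 84579.3 × 3600 = -2.893″.

Δλ = -2.9″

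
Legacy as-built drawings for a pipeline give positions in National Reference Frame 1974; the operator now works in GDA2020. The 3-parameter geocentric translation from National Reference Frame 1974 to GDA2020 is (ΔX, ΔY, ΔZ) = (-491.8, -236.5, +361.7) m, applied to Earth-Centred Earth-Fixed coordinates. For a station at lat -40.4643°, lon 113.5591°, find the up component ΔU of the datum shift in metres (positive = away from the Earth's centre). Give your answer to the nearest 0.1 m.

ΔU = -250.1 m

The local up (radial) axis is (cos φ cos λ, cos φ sin λ, sin φ), giving ΔU = 149.552 − 164.934 − 234.734 = -250.12 m.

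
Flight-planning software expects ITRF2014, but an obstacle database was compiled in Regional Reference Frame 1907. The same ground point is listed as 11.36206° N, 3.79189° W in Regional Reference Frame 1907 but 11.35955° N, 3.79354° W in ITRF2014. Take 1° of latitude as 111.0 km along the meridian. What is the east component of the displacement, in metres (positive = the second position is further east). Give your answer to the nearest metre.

ΔE = -180 m

Δφ = 11.35955° − 11.36206° = -0.00251°; Δλ = -3.79354° − -3.79189° = -0.00165°.
ΔN = Δφ × 111000 = -278.6 m; ΔE = Δλ × 111000 × cos(11.36206°) = -0.00165 × 111000 × 0.980402 = -179.6 m.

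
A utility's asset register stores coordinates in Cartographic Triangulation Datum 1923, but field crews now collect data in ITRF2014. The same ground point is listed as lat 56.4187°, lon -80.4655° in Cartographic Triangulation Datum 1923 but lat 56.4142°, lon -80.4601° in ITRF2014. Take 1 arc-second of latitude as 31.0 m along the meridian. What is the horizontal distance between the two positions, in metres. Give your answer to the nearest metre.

Δφ = 56.4142° − 56.4187° = -0.0045°; Δλ = -80.4601° − -80.4655° = +0.0054°.
1° of latitude = 3600 × 31.00 = 111600 m.
ΔN = Δφ × 111600 = -502.2 m; ΔE = Δλ × 111600 × cos(56.4187°) = +0.0054 × 111600 × 0.553120 = 333.3 m.
Distance = √(ΔE² + ΔN²) = √(333.3² + (-502.2)²) = 602.8 m.

603 m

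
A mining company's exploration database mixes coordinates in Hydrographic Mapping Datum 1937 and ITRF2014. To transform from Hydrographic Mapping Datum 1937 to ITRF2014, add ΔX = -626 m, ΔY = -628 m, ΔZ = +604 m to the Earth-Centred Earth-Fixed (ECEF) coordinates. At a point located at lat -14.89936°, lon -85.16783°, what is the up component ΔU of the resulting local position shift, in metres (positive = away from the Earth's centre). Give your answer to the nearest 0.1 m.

The local up (radial) axis is (cos φ cos λ, cos φ sin λ, sin φ), giving ΔU = -50.960 + 604.729 − 155.302 = 398.47 m.

ΔU = 398.5 m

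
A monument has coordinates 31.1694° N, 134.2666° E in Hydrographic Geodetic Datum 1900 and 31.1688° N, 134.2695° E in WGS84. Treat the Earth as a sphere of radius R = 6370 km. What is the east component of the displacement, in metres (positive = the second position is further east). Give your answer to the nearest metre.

ΔE = 276 m

Δφ = 31.1688° − 31.1694° = -0.0006°; Δλ = 134.2695° − 134.2666° = +0.0029°.
1° along a meridian = πR/180 = 111177 m.
ΔN = Δφ × 111177 = -66.7 m; ΔE = Δλ × 111177 × cos(31.1694°) = +0.0029 × 111177 × 0.855641 = 275.9 m.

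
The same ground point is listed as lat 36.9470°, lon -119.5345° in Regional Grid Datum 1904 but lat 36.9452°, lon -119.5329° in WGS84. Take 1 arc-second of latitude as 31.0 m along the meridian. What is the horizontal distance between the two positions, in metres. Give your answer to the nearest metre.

Δφ = 36.9452° − 36.9470° = -0.0018°; Δλ = -119.5329° − -119.5345° = +0.0016°.
1° of latitude = 3600 × 31.00 = 111600 m.
ΔN = Δφ × 111600 = -200.9 m; ΔE = Δλ × 111600 × cos(36.9470°) = +0.0016 × 111600 × 0.799192 = 142.7 m.
Distance = √(ΔE² + ΔN²) = √(142.7² + (-200.9)²) = 246.4 m.

246 m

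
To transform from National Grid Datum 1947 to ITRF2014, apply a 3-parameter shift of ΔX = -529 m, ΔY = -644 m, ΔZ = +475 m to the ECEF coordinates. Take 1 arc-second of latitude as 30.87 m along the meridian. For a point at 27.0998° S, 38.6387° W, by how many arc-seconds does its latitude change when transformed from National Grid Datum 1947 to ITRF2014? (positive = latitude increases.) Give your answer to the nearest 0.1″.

sin φ = -0.455542, cos φ = 0.890214, sin λ = -0.624407, cos λ = 0.781099.
North component: ΔN = −sin φ cos λ·ΔX − sin φ sin λ·ΔY + cos φ·ΔZ = −(-0.455542)(0.781099)(-529) − (-0.455542)(-0.624407)(-644) + (0.890214)(475) = 417.80 m.
1° of latitude spans 3600 × 30.87 = 111132 m, so Δφ = 417.80 / 111132 × 3600 = 13.534″.

Δφ = 13.5″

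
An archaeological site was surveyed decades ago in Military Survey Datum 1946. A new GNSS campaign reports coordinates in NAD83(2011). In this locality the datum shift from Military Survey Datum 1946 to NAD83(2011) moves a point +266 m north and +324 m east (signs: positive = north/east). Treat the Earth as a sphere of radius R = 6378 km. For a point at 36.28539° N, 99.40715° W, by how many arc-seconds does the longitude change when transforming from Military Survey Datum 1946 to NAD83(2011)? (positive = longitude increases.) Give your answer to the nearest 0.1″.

At latitude 36.28539°, cos φ = 0.806079.
One radian of longitude at latitude φ spans R cos φ, so Δλ = ΔE / (R cos φ) = 324.0 / (6378000 × 0.806079) = 6.3021e-05 rad = 12.999″.

Δλ = 13.0″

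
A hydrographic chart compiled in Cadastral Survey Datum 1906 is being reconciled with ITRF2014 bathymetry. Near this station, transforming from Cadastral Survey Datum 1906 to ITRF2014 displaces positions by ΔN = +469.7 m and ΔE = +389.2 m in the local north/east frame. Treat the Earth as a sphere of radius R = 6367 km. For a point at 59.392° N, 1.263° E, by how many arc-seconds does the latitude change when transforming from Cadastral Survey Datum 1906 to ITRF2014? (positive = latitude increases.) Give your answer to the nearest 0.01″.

On a sphere of radius R, 1 rad of latitude = R, so Δφ = ΔN / R = 469.7 / 6367000 = 7.3771e-05 rad = 15.216″.

Δφ = 15.22″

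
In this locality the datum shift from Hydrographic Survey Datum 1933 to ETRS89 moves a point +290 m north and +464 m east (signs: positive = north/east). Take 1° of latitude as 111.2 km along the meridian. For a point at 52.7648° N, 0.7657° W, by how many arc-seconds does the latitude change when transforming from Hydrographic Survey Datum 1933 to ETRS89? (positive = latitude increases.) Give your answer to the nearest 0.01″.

1° of latitude = 111.2 km, so Δφ = 290.0 / 111200 = 0.0026079° = 9.388″.

Δφ = 9.39″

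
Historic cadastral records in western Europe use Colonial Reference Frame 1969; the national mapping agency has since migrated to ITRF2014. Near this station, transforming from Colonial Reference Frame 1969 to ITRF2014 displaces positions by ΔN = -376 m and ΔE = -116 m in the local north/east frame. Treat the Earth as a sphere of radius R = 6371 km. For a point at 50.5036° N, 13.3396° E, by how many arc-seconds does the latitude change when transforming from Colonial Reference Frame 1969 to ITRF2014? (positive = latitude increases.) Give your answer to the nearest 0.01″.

Δφ = -12.17″

On a sphere of radius R, 1 rad of latitude = R, so Δφ = ΔN / R = -376.0 / 6371000 = -5.9017e-05 rad = -12.173″.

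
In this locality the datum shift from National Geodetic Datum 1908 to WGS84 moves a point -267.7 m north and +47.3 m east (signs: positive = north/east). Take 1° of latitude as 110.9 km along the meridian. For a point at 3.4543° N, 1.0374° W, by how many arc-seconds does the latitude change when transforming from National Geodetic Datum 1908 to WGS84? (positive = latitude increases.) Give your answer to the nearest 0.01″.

Δφ = -8.69″

1° of latitude = 110.9 km, so Δφ = -267.7 / 110900 = -0.0024139° = -8.690″.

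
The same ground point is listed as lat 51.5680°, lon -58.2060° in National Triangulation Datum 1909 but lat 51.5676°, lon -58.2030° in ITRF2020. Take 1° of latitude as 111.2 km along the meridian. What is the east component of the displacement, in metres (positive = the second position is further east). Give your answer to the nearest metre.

ΔE = 207 m

Δφ = 51.5676° − 51.5680° = -0.0004°; Δλ = -58.2030° − -58.2060° = +0.0030°.
ΔN = Δφ × 111200 = -44.5 m; ΔE = Δλ × 111200 × cos(51.5680°) = +0.0030 × 111200 × 0.621585 = 207.4 m.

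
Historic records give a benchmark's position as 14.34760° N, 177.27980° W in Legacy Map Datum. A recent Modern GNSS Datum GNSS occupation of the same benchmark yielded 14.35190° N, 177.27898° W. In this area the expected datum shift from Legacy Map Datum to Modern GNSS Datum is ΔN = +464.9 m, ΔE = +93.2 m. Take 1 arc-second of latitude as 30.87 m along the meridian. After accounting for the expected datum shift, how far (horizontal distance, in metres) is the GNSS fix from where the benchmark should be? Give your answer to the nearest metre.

Observed coordinate differences: Δφ = +0.00430°, Δλ = +0.00082°.
Converting to metres (1° lat = 111132 m, cos φ = 0.968810): observed ΔN = 477.9 m, observed ΔE = 88.3 m.
Subtracting the expected shift leaves a residual of 477.9 − (464.9) = 13.0 m north and 88.3 − (93.2) = -4.9 m east.
Residual distance = √(13.0² + (-4.9)²) = 13.9 m.

14 m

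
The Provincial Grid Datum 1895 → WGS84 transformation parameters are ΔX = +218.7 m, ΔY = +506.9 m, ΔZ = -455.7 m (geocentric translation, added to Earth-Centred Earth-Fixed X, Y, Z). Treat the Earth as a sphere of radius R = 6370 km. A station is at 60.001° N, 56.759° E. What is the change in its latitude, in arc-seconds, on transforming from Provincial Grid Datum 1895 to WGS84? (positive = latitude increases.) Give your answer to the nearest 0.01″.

Δφ = -22.63″

sin φ = 0.866034, cos φ = 0.499985, sin λ = 0.836372, cos λ = 0.548162.
North component: ΔN = −sin φ cos λ·ΔX − sin φ sin λ·ΔY + cos φ·ΔZ = −(0.866034)(0.548162)(218.7) − (0.866034)(0.836372)(506.9) + (0.499985)(-455.7) = -698.83 m.
1° of latitude spans πR/180 = 111177 m, so Δφ = -698.83 / 111177 × 3600 = -22.628″.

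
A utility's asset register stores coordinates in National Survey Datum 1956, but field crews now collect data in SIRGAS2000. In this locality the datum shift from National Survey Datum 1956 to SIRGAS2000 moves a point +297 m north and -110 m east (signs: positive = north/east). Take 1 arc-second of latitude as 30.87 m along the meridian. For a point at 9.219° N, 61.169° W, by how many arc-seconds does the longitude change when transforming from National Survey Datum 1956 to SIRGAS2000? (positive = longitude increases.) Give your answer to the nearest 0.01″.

At latitude 9.219°, cos φ = 0.987083.
1″ of longitude at this latitude = 30.87 × cos φ = 30.4713 m, so Δλ = -110.0 / 30.4713 = -3.610″.

Δλ = -3.61″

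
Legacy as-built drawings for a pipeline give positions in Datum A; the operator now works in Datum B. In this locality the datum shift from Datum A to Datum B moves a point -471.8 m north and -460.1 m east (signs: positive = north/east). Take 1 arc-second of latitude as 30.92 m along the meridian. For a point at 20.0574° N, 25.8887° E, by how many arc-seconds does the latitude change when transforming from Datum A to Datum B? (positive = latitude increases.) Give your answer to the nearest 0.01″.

Δφ = -15.26″

1″ of latitude = 30.92 m, so Δφ = -471.8 / 30.92 = -15.259″.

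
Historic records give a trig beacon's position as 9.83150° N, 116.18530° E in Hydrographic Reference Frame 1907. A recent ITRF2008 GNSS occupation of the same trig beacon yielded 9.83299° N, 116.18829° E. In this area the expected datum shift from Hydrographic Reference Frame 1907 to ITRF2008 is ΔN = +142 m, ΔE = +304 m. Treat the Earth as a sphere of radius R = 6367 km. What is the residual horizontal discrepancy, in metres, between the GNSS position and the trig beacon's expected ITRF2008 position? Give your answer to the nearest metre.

Observed coordinate differences: Δφ = +0.00149°, Δλ = +0.00299°.
Converting to metres (1° lat = 111125 m, cos φ = 0.985314): observed ΔN = 165.6 m, observed ΔE = 327.4 m.
Subtracting the expected shift leaves a residual of 165.6 − (142) = 23.6 m north and 327.4 − (304) = 23.4 m east.
Residual distance = √(23.6² + 23.4²) = 33.2 m.

33 m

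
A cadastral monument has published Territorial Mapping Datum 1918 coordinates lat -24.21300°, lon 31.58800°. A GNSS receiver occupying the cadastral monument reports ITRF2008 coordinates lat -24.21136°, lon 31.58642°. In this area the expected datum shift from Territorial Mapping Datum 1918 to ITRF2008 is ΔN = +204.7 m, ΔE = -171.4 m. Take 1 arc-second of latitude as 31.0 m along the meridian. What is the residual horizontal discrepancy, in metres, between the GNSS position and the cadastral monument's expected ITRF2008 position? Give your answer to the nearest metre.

24 m

Observed coordinate differences: Δφ = +0.00164°, Δλ = -0.00158°.
Converting to metres (1° lat = 111600 m, cos φ = 0.912027): observed ΔN = 183.0 m, observed ΔE = -160.8 m.
Subtracting the expected shift leaves a residual of 183.0 − (204.7) = -21.7 m north and -160.8 − (-171.4) = 10.6 m east.
Residual distance = √((-21.7)² + 10.6²) = 24.1 m.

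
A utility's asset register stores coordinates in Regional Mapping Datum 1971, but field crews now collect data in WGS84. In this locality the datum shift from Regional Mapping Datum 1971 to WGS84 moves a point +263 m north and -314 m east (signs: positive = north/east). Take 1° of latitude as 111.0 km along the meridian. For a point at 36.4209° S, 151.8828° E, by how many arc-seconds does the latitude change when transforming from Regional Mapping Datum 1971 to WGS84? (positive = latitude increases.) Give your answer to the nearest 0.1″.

Δφ = 8.5″

1° of latitude = 111.0 km, so Δφ = 263.0 / 111000 = 0.0023694° = 8.530″.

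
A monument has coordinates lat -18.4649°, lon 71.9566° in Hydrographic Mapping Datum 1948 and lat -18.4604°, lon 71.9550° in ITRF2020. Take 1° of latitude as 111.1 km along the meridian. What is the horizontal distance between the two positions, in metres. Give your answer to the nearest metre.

528 m

Δφ = -18.4604° − -18.4649° = +0.0045°; Δλ = 71.9550° − 71.9566° = -0.0016°.
ΔN = Δφ × 111100 = 500.0 m; ΔE = Δλ × 111100 × cos(-18.4649°) = -0.0016 × 111100 × 0.948518 = -168.6 m.
Distance = √(ΔE² + ΔN²) = √((-168.6)² + 500.0²) = 527.6 m.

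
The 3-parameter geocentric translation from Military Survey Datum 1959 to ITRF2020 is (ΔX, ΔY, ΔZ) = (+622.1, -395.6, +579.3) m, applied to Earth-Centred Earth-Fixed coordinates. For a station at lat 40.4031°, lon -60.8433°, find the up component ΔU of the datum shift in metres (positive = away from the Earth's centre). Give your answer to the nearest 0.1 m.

ΔU = 869.4 m

At φ = 40.4031°, λ = -60.8433°: sin φ = 0.648161, cos φ = 0.761503, sin λ = -0.873291, cos λ = 0.487200.
ΔU = cos φ cos λ·ΔX + cos φ sin λ·ΔY + sin φ·ΔZ = (0.761503)(0.487200)(622.1) + (0.761503)(-0.873291)(-395.6) + (0.648161)(579.3) = 869.36 m.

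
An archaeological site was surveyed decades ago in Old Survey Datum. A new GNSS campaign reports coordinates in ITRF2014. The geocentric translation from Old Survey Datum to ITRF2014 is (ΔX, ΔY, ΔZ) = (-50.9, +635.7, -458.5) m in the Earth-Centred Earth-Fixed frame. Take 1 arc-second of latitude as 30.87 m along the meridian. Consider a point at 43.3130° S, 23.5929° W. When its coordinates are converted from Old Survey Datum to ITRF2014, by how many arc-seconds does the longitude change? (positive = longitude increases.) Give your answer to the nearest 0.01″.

sin φ = -0.685983, cos φ = 0.727617, sin λ = -0.400235, cos λ = 0.916412.
East component: ΔE = −sin λ·ΔX + cos λ·ΔY = −(-0.400235)(-50.9) + (0.916412)(635.7) = 562.19 m.
1° of latitude spans 3600 × 30.87 = 111132 m; at latitude φ, 1° of longitude spans that × cos φ = 80861.5 m, so Δλ = 562.19 / 80861.5 × 3600 = 25.029″.

Δλ = 25.03″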